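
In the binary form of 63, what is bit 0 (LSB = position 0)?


0b111111, position 0 = 1

1


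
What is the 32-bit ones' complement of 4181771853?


4181771853 ^ 4294967295 = 113195442

113195442


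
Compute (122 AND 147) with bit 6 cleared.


Step 1: 122 & 147 = 18
Step 2: 18 & ~(1 << 6) = 18

18


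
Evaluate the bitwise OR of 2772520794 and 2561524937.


0b10100101010000010100111101011010 | 0b10011000101011011100010011001001 = 0b10111101111011011100111111011011 = 3186479067

3186479067


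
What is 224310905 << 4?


0b1101010111101011011001111001 << 4 = 0b11010101111010110110011110010000 = 3588974480

3588974480


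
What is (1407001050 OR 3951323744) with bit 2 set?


Step 1: 1407001050 | 3951323744 = 4225592314
Step 2: 4225592314 | (1 << 2) = 4225592314 | 4 = 4225592318

4225592318


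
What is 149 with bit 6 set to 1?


149 | (1 << 6) = 149 | 64 = 213

213


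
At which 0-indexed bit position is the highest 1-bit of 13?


0b1101. Highest set bit at position 3

3


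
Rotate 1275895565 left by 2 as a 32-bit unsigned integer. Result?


Rotate 0b1001100000011001001111100001101 left by 2 (32-bit) = 0b110000001100100111110000110101 = 808614965

808614965


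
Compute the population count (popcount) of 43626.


0b1010101001101010 has 8 set bits

8


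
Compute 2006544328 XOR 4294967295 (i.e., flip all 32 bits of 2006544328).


2006544328 ^ 4294967295 = 2288422967

2288422967


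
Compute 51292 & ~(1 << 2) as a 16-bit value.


51292 & ~(1 << 2) = 51288

51288


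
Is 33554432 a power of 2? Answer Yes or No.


0b10000000000000000000000000. Only one bit set => Yes

Yes


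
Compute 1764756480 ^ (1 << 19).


1764756480 ^ (1 << 19) = 1764756480 ^ 524288 = 1765280768

1765280768


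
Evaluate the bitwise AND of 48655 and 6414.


0b1011111000001111 & 0b1100100001110 = 0b1100000001110 = 6158

6158


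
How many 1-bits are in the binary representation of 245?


0b11110101 has 6 set bits

6


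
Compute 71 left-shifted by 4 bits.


0b1000111 << 4 = 0b10001110000 = 1136

1136


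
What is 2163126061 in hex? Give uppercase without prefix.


2163126061 = 80EEAF2D hex

80EEAF2D


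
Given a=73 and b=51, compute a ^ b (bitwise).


73 ^ 51 = 122

122


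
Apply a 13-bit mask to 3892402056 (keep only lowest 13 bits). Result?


3892402056 & 8191 = 6024

6024


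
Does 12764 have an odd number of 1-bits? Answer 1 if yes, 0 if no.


0b11000111011100 has 8 ones => parity 0

0


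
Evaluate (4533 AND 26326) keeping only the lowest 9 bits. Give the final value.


Step 1: 4533 & 26326 = 148
Step 2: 148 & 511 = 148

148


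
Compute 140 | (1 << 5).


140 | (1 << 5) = 140 | 32 = 172

172


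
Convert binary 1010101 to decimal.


1010101 in decimal = 85

85


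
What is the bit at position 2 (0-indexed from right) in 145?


0b10010001, position 2 = 0

0


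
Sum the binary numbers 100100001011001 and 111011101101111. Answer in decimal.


100100001011001 + 111011101101111 = 1011111111001000 = 49096

49096


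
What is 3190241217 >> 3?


0b10111110001001110011011111000001 >> 3 = 0b10111110001001110011011111000 = 398780152

398780152


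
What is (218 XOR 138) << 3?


Step 1: 218 ^ 138 = 80
Step 2: 80 << 3 = 640

640


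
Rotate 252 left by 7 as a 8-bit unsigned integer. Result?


Rotate 0b11111100 left by 7 (8-bit) = 0b1111110 = 126

126


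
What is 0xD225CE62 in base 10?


D225CE62 hex = 3525693026 decimal

3525693026


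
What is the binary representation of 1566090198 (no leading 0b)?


1566090198 = 1011101010110001010001111010110 in binary

1011101010110001010001111010110


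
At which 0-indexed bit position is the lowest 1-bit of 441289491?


0b11010010011011000101100010011. Lowest set bit at position 0

0


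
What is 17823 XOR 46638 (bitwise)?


0b100010110011111 ^ 0b1011011000101110 = 0b1111001110110001 = 62385

62385


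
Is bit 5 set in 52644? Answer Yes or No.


0b1100110110100100, bit 5 = 1. Yes

Yes


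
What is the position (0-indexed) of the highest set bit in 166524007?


0b1001111011001111010001100111. Highest set bit at position 27

27


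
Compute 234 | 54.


0b11101010 | 0b110110 = 0b11111110 = 254

254


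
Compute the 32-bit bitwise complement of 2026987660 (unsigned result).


~0b1111000110100010110000010001100 = 0b10000111001011101001111101110011 = 2267979635 (32-bit unsigned)

2267979635


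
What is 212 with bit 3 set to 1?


212 | (1 << 3) = 212 | 8 = 220

220


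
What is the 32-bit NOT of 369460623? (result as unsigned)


~0b10110000001011000010110001111 = 0b11101001111110100111101001110000 = 3925506672 (32-bit unsigned)

3925506672


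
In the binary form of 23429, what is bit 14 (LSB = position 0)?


0b101101110000101, position 14 = 1

1


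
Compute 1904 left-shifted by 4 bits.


0b11101110000 << 4 = 0b111011100000000 = 30464

30464


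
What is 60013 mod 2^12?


60013 & 4095 = 2669

2669


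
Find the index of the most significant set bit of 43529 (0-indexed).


0b1010101000001001. Highest set bit at position 15

15


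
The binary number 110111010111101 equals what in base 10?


110111010111101 in decimal = 28349

28349


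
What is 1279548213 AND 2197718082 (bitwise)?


0b1001100010001000101101100110101 & 0b10000010111111101000010001000010 = 0b10001000000000000000000 = 4456448

4456448


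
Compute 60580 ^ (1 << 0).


60580 ^ (1 << 0) = 60580 ^ 1 = 60581

60581


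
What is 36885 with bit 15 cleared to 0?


36885 & ~(1 << 15) = 4117

4117


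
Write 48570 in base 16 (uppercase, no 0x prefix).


48570 = BDBA hex

BDBA


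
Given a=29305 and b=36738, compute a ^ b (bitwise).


29305 ^ 36738 = 65019

65019


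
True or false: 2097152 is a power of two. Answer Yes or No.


0b1000000000000000000000. Only one bit set => Yes

Yes


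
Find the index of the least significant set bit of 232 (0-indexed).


0b11101000. Lowest set bit at position 3

3


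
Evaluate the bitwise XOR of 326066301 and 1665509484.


0b10011011011110110000001111101 ^ 0b1100011010001011010100001101100 = 0b1110000001010101100100000010001 = 1881851921

1881851921


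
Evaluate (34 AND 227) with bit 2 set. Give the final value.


Step 1: 34 & 227 = 34
Step 2: 34 | (1 << 2) = 34 | 4 = 38

38


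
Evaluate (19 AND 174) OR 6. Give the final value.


Step 1: 19 & 174 = 2
Step 2: 2 | 6 = 6

6


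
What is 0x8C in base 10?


8C hex = 140 decimal

140


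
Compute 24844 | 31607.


0b110000100001100 | 0b111101101110111 = 0b111101101111111 = 31615

31615


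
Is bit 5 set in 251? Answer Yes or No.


0b11111011, bit 5 = 1. Yes

Yes


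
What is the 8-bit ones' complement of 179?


179 ^ 255 = 76

76


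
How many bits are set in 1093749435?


0b1000001001100010100101010111011 has 14 set bits

14


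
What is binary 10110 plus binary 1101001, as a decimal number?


10110 + 1101001 = 1111111 = 127

127


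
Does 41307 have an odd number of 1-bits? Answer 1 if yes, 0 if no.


0b1010000101011011 has 8 ones => parity 0

0


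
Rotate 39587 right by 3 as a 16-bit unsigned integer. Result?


Rotate 0b1001101010100011 right by 3 (16-bit) = 0b111001101010100 = 29524

29524


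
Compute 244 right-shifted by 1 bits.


0b11110100 >> 1 = 0b1111010 = 122

122


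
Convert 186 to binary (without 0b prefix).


186 = 10111010 in binary

10111010


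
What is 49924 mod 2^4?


49924 & 15 = 4

4


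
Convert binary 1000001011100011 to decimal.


1000001011100011 in decimal = 33507

33507


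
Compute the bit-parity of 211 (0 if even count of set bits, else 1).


0b11010011 has 5 ones => parity 1

1


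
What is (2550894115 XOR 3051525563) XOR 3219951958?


Step 1: 2550894115 ^ 3051525563 = 770251672
Step 2: 770251672 ^ 3219951958 = 2449836750

2449836750


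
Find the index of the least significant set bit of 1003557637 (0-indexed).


0b111011110100010001001100000101. Lowest set bit at position 0

0


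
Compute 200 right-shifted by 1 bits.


0b11001000 >> 1 = 0b1100100 = 100

100


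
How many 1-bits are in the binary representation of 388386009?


0b10111001001100100110011011001 has 15 set bits

15


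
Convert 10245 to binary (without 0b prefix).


10245 = 10100000000101 in binary

10100000000101


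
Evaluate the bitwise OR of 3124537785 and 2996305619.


0b10111010001111001010100110111001 | 0b10110010100101111111111011010011 = 0b10111010101111111111111111111011 = 3133145083

3133145083


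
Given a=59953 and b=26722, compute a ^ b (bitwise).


59953 ^ 26722 = 33363

33363


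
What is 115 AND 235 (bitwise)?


0b1110011 & 0b11101011 = 0b1100011 = 99

99


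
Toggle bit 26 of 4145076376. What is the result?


4145076376 ^ (1 << 26) = 4145076376 ^ 67108864 = 4077967512

4077967512


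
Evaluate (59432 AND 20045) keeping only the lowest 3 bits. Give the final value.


Step 1: 59432 & 20045 = 18440
Step 2: 18440 & 7 = 0

0


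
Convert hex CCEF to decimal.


CCEF hex = 52463 decimal

52463


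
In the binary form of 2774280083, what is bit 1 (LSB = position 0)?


0b10100101010111000010011110010011, position 1 = 1

1


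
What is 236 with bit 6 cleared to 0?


236 & ~(1 << 6) = 172

172


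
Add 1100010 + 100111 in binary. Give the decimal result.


1100010 + 100111 = 10001001 = 137

137


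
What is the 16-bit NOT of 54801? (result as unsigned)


~0b1101011000010001 = 0b10100111101110 = 10734 (16-bit unsigned)

10734


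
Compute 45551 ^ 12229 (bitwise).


0b1011000111101111 ^ 0b10111111000101 = 0b1001111000101010 = 40490

40490


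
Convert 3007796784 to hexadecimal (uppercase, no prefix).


3007796784 = B3475630 hex

B3475630


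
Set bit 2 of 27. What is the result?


27 | (1 << 2) = 27 | 4 = 31

31


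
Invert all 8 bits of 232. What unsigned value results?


232 ^ 255 = 23

23


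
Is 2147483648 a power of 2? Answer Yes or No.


0b10000000000000000000000000000000. Only one bit set => Yes

Yes


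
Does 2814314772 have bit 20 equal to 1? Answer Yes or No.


0b10100111101111110000100100010100, bit 20 = 1. Yes

Yes


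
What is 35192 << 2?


0b1000100101111000 << 2 = 0b100010010111100000 = 140768

140768


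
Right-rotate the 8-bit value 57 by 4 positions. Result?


Rotate 0b111001 right by 4 (8-bit) = 0b10010011 = 147

147


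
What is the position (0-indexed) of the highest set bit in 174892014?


0b1010011011001010001111101110. Highest set bit at position 27

27


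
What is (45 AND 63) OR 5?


Step 1: 45 & 63 = 45
Step 2: 45 | 5 = 45

45


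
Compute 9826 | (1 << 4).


9826 | (1 << 4) = 9826 | 16 = 9842

9842


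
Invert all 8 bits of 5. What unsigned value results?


5 ^ 255 = 250

250


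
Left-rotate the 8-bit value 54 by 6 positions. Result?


Rotate 0b110110 left by 6 (8-bit) = 0b10001101 = 141

141


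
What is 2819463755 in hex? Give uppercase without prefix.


2819463755 = A80D9A4B hex

A80D9A4B


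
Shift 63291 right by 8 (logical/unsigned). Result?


0b1111011100111011 >> 8 = 0b11110111 = 247

247


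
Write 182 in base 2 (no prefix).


182 = 10110110 in binary

10110110


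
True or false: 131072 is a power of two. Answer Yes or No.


0b100000000000000000. Only one bit set => Yes

Yes


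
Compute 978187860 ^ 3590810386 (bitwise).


0b111010010011011111011001010100 ^ 0b11010110000001110110101100010010 = 0b11101100010010101001110101000110 = 3964312902

3964312902


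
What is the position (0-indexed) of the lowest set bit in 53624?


0b1101000101111000. Lowest set bit at position 3

3


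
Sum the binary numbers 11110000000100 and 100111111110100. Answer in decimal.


11110000000100 + 100111111110100 = 1000101111111000 = 35832

35832


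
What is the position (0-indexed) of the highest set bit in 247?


0b11110111. Highest set bit at position 7

7


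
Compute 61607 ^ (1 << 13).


61607 ^ (1 << 13) = 61607 ^ 8192 = 53415

53415


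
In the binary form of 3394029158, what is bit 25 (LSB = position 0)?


0b11001010010011001100011001100110, position 25 = 1

1


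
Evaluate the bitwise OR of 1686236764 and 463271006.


0b1100100100000011110111001011100 | 0b11011100111001111010001011110 = 0b1111111100111011111111001011110 = 2141060702

2141060702


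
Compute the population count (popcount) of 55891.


0b1101101001010011 has 9 set bits

9


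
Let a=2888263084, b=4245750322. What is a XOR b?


2888263084 ^ 4245750322 = 1362519966

1362519966


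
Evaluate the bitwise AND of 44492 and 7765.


0b1010110111001100 & 0b1111001010101 = 0b110001000100 = 3140

3140


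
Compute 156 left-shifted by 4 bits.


0b10011100 << 4 = 0b100111000000 = 2496

2496


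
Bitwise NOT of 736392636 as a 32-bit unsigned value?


~0b101011111001000111010110111100 = 0b11010100000110111000101001000011 = 3558574659 (32-bit unsigned)

3558574659


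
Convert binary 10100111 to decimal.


10100111 in decimal = 167

167


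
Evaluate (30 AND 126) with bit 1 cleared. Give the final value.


Step 1: 30 & 126 = 30
Step 2: 30 & ~(1 << 1) = 28

28


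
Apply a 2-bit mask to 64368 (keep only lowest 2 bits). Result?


64368 & 3 = 0

0


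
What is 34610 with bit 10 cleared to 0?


34610 & ~(1 << 10) = 33586

33586


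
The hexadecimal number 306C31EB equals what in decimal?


306C31EB hex = 812397035 decimal

812397035


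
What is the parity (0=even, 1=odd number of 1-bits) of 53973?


0b1101001011010101 has 9 ones => parity 1

1


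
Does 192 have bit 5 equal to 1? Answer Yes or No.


0b11000000, bit 5 = 0. No

No


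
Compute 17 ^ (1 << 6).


17 ^ (1 << 6) = 17 ^ 64 = 81

81


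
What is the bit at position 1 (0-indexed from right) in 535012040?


0b11111111000111010001011001000, position 1 = 0

0


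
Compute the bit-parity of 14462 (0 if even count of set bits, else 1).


0b11100001111110 has 9 ones => parity 1

1


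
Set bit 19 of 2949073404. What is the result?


2949073404 | (1 << 19) = 2949073404 | 524288 = 2949597692

2949597692


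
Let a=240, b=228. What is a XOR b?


240 ^ 228 = 20

20


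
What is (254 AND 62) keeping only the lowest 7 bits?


Step 1: 254 & 62 = 62
Step 2: 62 & 127 = 62

62


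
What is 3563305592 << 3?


0b11010100011000111011101001111000 << 3 = 0b11010100011000111011101001111000000 = 28506444736

28506444736


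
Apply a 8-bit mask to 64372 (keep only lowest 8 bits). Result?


64372 & 255 = 116

116


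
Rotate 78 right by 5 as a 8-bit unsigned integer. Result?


Rotate 0b1001110 right by 5 (8-bit) = 0b1110010 = 114

114


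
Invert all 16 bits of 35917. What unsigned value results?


35917 ^ 65535 = 29618

29618


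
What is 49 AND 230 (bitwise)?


0b110001 & 0b11100110 = 0b100000 = 32

32


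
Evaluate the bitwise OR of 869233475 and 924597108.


0b110011110011110111001101000011 | 0b110111000111000011101101110100 = 0b110111110111110111101101110111 = 937393015

937393015


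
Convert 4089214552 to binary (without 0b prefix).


4089214552 = 11110011101111000111011001011000 in binary

11110011101111000111011001011000


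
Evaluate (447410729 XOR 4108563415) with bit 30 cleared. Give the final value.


Step 1: 447410729 ^ 4108563415 = 3997778430
Step 2: 3997778430 & ~(1 << 30) = 2924036606

2924036606


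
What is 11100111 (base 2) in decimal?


11100111 in decimal = 231

231


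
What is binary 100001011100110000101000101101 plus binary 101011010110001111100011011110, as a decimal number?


100001011100110000101000101101 + 101011010110001111100011011110 = 1001100110011000000001100001011 = 1288438539

1288438539


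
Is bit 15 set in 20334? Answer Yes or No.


0b100111101101110, bit 15 = 0. No

No


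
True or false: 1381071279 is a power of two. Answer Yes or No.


0b1010010010100010111100110101111. Multiple bits set => No

No


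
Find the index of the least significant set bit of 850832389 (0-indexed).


0b110010101101101010110000000101. Lowest set bit at position 0

0


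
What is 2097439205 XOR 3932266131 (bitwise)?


0b1111101000001000110000111100101 ^ 0b11101010011000011001111010010011 = 0b10010111011001011111111101110110 = 2540044150

2540044150


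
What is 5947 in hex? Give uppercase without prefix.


5947 = 173B hex

173B


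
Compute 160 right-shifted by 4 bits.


0b10100000 >> 4 = 0b1010 = 10

10


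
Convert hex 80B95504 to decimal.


80B95504 hex = 2159629572 decimal

2159629572


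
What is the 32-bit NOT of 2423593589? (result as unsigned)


~0b10010000011101010001101001110101 = 0b1101111100010101110010110001010 = 1871373706 (32-bit unsigned)

1871373706


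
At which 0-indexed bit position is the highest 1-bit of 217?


0b11011001. Highest set bit at position 7

7


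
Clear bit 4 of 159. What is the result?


159 & ~(1 << 4) = 143

143


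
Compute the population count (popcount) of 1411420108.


0b1010100001000001000111111001100 has 13 set bits

13


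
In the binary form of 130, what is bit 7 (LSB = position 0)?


0b10000010, position 7 = 1

1


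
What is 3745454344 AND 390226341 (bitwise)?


0b11011111001111110001100100001000 & 0b10111010000100110000110100101 = 0b10111000000100000000100000000 = 386007296

386007296


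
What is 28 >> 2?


0b11100 >> 2 = 0b111 = 7

7


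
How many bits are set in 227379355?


0b1101100011011000100010011011 has 14 set bits

14


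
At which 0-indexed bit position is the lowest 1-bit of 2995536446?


0b10110010100011000100001000111110. Lowest set bit at position 1

1


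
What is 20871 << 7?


0b101000110000111 << 7 = 0b1010001100001110000000 = 2671488

2671488


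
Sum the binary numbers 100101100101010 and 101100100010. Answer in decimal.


100101100101010 + 101100100010 = 101011001001100 = 22092

22092


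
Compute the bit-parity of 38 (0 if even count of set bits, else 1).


0b100110 has 3 ones => parity 1

1


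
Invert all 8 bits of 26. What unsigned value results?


26 ^ 255 = 229

229


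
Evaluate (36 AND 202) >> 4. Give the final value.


Step 1: 36 & 202 = 0
Step 2: 0 >> 4 = 0

0


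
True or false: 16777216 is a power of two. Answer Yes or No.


0b1000000000000000000000000. Only one bit set => Yes

Yes


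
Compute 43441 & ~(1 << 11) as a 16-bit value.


43441 & ~(1 << 11) = 41393

41393


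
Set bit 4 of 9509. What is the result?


9509 | (1 << 4) = 9509 | 16 = 9525

9525


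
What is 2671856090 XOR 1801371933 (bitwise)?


0b10011111010000010100100111011010 ^ 0b1101011010111101100000100011101 = 0b11110100000111111000100011000111 = 4095707335

4095707335


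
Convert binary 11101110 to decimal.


11101110 in decimal = 238

238


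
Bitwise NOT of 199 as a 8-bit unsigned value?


~0b11000111 = 0b111000 = 56 (8-bit unsigned)

56


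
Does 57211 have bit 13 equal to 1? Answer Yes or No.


0b1101111101111011, bit 13 = 0. No

No


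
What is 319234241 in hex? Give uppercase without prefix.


319234241 = 130720C1 hex

130720C1


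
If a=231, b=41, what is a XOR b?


231 ^ 41 = 206

206


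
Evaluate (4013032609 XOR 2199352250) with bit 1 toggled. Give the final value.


Step 1: 4013032609 ^ 2199352250 = 1814394651
Step 2: 1814394651 ^ (1 << 1) = 1814394651 ^ 2 = 1814394649

1814394649


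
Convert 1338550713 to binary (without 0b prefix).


1338550713 = 1001111110010001010100110111001 in binary

1001111110010001010100110111001


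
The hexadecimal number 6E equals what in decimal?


6E hex = 110 decimal

110


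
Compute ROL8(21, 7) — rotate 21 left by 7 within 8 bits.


Rotate 0b10101 left by 7 (8-bit) = 0b10001010 = 138

138


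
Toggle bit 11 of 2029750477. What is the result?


2029750477 ^ (1 << 11) = 2029750477 ^ 2048 = 2029748429

2029748429


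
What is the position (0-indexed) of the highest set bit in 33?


0b100001. Highest set bit at position 5

5


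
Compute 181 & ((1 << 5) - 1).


181 & 31 = 21

21


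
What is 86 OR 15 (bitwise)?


0b1010110 | 0b1111 = 0b1011111 = 95

95


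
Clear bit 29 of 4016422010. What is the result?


4016422010 & ~(1 << 29) = 3479551098

3479551098


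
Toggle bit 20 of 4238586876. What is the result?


4238586876 ^ (1 << 20) = 4238586876 ^ 1048576 = 4239635452

4239635452


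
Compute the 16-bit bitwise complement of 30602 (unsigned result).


~0b111011110001010 = 0b1000100001110101 = 34933 (16-bit unsigned)

34933


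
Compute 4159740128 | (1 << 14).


4159740128 | (1 << 14) = 4159740128 | 16384 = 4159756512

4159756512


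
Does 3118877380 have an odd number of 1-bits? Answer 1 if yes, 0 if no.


0b10111001111001100100101011000100 has 16 ones => parity 0

0


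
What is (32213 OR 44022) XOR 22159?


Step 1: 32213 | 44022 = 65527
Step 2: 65527 ^ 22159 = 43384

43384


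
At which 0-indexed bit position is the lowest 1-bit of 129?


0b10000001. Lowest set bit at position 0

0


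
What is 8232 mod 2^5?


8232 & 31 = 8

8


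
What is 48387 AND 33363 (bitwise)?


0b1011110100000011 & 0b1000001001010011 = 0b1000000000000011 = 32771

32771


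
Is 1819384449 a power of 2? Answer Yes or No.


0b1101100011100011001101010000001. Multiple bits set => No

No


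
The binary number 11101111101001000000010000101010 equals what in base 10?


11101111101001000000010000101010 in decimal = 4020503594

4020503594


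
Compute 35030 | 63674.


0b1000100011010110 | 0b1111100010111010 = 0b1111100011111110 = 63742

63742


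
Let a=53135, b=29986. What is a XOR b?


53135 ^ 29986 = 47789

47789


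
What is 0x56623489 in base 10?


56623489 hex = 1449276553 decimal

1449276553


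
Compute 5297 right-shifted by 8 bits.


0b1010010110001 >> 8 = 0b10100 = 20

20


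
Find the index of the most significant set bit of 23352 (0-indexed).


0b101101100111000. Highest set bit at position 14

14


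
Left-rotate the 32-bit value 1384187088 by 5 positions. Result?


Rotate 0b1010010100000010000010011010000 left by 5 (32-bit) = 0b1010000001000001001101000001010 = 1344313866

1344313866


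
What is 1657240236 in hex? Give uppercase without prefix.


1657240236 = 62C77AAC hex

62C77AAC


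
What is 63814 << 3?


0b1111100101000110 << 3 = 0b1111100101000110000 = 510512

510512


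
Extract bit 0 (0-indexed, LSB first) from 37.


0b100101, position 0 = 1

1


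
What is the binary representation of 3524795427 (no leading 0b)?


3524795427 = 11010010000110000001110000100011 in binary

11010010000110000001110000100011


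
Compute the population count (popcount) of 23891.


0b101110101010011 has 9 set bits

9


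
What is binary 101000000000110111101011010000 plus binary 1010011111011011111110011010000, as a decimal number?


101000000000110111101011010000 + 1010011111011011111110011010000 = 1111011111100010111011110100000 = 2079422368

2079422368


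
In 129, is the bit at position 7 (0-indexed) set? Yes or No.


0b10000001, bit 7 = 1. Yes

Yes


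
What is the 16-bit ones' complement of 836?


836 ^ 65535 = 64699

64699


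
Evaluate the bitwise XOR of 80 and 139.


0b1010000 ^ 0b10001011 = 0b11011011 = 219

219


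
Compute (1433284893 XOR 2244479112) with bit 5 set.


Step 1: 1433284893 ^ 2244479112 = 3500554645
Step 2: 3500554645 | (1 << 5) = 3500554645 | 32 = 3500554677

3500554677


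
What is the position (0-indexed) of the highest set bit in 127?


0b1111111. Highest set bit at position 6

6


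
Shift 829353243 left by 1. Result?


0b110001011011101110110100011011 << 1 = 0b1100010110111011101101000110110 = 1658706486

1658706486


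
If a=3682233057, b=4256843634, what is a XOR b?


3682233057 ^ 4256843634 = 650128787

650128787


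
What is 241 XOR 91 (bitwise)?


0b11110001 ^ 0b1011011 = 0b10101010 = 170

170


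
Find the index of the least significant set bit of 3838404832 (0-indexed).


0b11100100110010010110100011100000. Lowest set bit at position 5

5


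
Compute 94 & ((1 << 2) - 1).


94 & 3 = 2

2


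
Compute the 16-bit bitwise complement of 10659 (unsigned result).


~0b10100110100011 = 0b1101011001011100 = 54876 (16-bit unsigned)

54876


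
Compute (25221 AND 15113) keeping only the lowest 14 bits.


Step 1: 25221 & 15113 = 8705
Step 2: 8705 & 16383 = 8705

8705


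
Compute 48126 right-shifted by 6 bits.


0b1011101111111110 >> 6 = 0b1011101111 = 751

751


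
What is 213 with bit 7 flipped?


213 ^ (1 << 7) = 213 ^ 128 = 85

85


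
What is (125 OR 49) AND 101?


Step 1: 125 | 49 = 125
Step 2: 125 & 101 = 101

101


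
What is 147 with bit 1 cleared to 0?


147 & ~(1 << 1) = 145

145


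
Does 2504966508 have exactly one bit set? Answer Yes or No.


0b10010101010011101100000101101100. Multiple bits set => No

No


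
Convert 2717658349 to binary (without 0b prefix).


2717658349 = 10100001111111000010110011101101 in binary

10100001111111000010110011101101


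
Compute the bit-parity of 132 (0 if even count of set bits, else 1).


0b10000100 has 2 ones => parity 0

0


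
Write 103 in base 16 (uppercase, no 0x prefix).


103 = 67 hex

67


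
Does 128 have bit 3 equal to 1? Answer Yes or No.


0b10000000, bit 3 = 0. No

No


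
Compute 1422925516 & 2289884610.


0b1010100110100000001111011001100 & 0b10001000011111001101110111000010 = 0b10100000001110011000000 = 5250240

5250240


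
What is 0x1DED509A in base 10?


1DED509A hex = 502091930 decimal

502091930


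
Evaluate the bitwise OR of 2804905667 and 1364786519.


0b10100111001011110111011011000011 | 0b1010001010110001111110101010111 = 0b11110111011111111111111111010111 = 4152360919

4152360919


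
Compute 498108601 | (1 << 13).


498108601 | (1 << 13) = 498108601 | 8192 = 498116793

498116793


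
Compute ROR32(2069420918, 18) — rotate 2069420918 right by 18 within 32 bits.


Rotate 0b1111011010110001101101101110110 right by 18 (32-bit) = 0b110110110111011001111011010110 = 920493782

920493782


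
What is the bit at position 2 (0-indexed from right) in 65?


0b1000001, position 2 = 0

0


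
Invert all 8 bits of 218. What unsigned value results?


218 ^ 255 = 37

37


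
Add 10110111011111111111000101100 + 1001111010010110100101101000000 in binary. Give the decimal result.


10110111011111111111000101100 + 1001111010010110100101101000000 = 1100110001110110100100101101100 = 1715161452

1715161452


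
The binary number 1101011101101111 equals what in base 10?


1101011101101111 in decimal = 55151

55151


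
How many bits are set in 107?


0b1101011 has 5 set bits

5


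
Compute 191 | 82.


0b10111111 | 0b1010010 = 0b11111111 = 255

255


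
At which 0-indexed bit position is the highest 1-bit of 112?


0b1110000. Highest set bit at position 6

6


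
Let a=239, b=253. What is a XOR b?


239 ^ 253 = 18

18


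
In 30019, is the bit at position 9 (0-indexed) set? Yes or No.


0b111010101000011, bit 9 = 0. No

No


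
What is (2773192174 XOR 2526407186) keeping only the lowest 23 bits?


Step 1: 2773192174 ^ 2526407186 = 870213628
Step 2: 870213628 & 8388607 = 6187004

6187004


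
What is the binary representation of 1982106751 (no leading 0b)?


1982106751 = 1110110001001001000110001111111 in binary

1110110001001001000110001111111


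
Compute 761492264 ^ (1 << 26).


761492264 ^ (1 << 26) = 761492264 ^ 67108864 = 694383400

694383400


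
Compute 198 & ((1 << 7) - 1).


198 & 127 = 70

70


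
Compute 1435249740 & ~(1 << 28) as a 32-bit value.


1435249740 & ~(1 << 28) = 1166814284

1166814284


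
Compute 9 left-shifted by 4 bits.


0b1001 << 4 = 0b10010000 = 144

144


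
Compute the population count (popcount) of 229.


0b11100101 has 5 set bits

5


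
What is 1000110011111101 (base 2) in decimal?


1000110011111101 in decimal = 36093

36093


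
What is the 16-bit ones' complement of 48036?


48036 ^ 65535 = 17499

17499


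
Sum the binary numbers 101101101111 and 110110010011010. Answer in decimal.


101101101111 + 110110010011010 = 111100000001001 = 30729

30729


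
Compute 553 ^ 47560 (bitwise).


0b1000101001 ^ 0b1011100111001000 = 0b1011101111100001 = 48097

48097


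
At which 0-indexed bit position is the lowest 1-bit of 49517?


0b1100000101101101. Lowest set bit at position 0

0


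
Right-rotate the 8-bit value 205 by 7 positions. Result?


Rotate 0b11001101 right by 7 (8-bit) = 0b10011011 = 155

155


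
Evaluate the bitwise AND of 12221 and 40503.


0b10111110111101 & 0b1001111000110111 = 0b111000110101 = 3637

3637


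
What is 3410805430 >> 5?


0b11001011010011001100001010110110 >> 5 = 0b110010110100110011000010101 = 106587669

106587669


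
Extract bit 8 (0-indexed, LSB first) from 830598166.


0b110001100000011110110000010110, position 8 = 0

0


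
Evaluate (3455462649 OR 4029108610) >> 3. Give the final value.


Step 1: 3455462649 | 4029108610 = 4260855291
Step 2: 4260855291 >> 3 = 532606911

532606911


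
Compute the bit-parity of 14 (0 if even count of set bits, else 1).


0b1110 has 3 ones => parity 1

1


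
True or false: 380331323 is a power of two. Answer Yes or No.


0b10110101010110110010100111011. Multiple bits set => No

No


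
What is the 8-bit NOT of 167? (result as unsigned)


~0b10100111 = 0b1011000 = 88 (8-bit unsigned)

88


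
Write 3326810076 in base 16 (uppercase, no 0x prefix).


3326810076 = C64B17DC hex

C64B17DC


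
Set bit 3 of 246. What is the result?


246 | (1 << 3) = 246 | 8 = 254

254


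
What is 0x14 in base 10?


14 hex = 20 decimal

20


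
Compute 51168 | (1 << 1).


51168 | (1 << 1) = 51168 | 2 = 51170

51170


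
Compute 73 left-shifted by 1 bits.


0b1001001 << 1 = 0b10010010 = 146

146


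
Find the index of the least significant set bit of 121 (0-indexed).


0b1111001. Lowest set bit at position 0

0


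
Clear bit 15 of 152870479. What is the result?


152870479 & ~(1 << 15) = 152837711

152837711


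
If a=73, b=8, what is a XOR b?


73 ^ 8 = 65

65


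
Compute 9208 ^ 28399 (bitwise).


0b10001111111000 ^ 0b110111011101111 = 0b100110100010111 = 19735

19735


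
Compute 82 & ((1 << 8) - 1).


82 & 255 = 82

82


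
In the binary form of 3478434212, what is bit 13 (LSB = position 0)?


0b11001111010101001011000110100100, position 13 = 1

1


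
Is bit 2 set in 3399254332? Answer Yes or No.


0b11001010100111001000000100111100, bit 2 = 1. Yes

Yes


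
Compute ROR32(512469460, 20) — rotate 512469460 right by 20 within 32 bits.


Rotate 0b11110100010111010100111010100 right by 20 (32-bit) = 0b10111010100111010100000111101000 = 3130868200

3130868200


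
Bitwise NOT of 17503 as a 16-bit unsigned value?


~0b100010001011111 = 0b1011101110100000 = 48032 (16-bit unsigned)

48032


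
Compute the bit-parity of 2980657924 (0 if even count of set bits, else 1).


0b10110001101010010011101100000100 has 14 ones => parity 0

0


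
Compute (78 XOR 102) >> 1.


Step 1: 78 ^ 102 = 40
Step 2: 40 >> 1 = 20

20


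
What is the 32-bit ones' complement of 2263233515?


2263233515 ^ 4294967295 = 2031733780

2031733780


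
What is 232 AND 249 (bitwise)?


0b11101000 & 0b11111001 = 0b11101000 = 232

232


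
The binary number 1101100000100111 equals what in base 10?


1101100000100111 in decimal = 55335

55335


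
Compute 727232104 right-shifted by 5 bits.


0b101011010110001010111001101000 >> 5 = 0b1010110101100010101110011 = 22726003

22726003


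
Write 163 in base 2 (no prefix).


163 = 10100011 in binary

10100011


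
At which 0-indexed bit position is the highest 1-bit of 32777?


0b1000000000001001. Highest set bit at position 15

15


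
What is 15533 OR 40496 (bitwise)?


0b11110010101101 | 0b1001111000110000 = 0b1011111010111101 = 48829

48829


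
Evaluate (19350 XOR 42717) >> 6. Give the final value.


Step 1: 19350 ^ 42717 = 60747
Step 2: 60747 >> 6 = 949

949


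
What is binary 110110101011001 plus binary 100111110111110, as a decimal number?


110110101011001 + 100111110111110 = 1011110100010111 = 48407

48407


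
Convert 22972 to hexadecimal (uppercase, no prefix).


22972 = 59BC hex

59BC


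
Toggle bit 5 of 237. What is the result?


237 ^ (1 << 5) = 237 ^ 32 = 205

205


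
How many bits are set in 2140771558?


0b1111111100110011001010011100110 has 19 set bits

19


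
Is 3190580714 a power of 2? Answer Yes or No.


0b10111110001011000110010111101010. Multiple bits set => No

No


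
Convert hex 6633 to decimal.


6633 hex = 26163 decimal

26163


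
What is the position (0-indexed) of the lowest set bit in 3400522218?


0b11001010101011111101100111101010. Lowest set bit at position 1

1


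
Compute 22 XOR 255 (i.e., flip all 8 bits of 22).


22 ^ 255 = 233

233


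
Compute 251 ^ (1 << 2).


251 ^ (1 << 2) = 251 ^ 4 = 255

255


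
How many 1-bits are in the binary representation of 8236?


0b10000000101100 has 4 set bits

4


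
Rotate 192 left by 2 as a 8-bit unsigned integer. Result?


Rotate 0b11000000 left by 2 (8-bit) = 0b11 = 3

3


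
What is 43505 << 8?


0b1010100111110001 << 8 = 0b101010011111000100000000 = 11137280

11137280


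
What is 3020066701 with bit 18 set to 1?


3020066701 | (1 << 18) = 3020066701 | 262144 = 3020328845

3020328845


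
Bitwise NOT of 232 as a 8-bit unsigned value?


~0b11101000 = 0b10111 = 23 (8-bit unsigned)

23


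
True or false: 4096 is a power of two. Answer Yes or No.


0b1000000000000. Only one bit set => Yes

Yes


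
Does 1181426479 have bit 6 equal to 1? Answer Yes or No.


0b1000110011010110010001100101111, bit 6 = 0. No

No


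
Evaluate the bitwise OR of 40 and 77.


0b101000 | 0b1001101 = 0b1101101 = 109

109


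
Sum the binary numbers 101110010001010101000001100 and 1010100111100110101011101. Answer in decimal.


101110010001010101000001100 + 1010100111100110101011101 = 111000111000111011101101001 = 119306089

119306089


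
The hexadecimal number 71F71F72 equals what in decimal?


71F71F72 hex = 1912020850 decimal

1912020850


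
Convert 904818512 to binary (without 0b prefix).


904818512 = 110101111011100110111101010000 in binary

110101111011100110111101010000


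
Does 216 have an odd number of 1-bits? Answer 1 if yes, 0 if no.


0b11011000 has 4 ones => parity 0

0


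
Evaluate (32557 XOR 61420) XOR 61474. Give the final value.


Step 1: 32557 ^ 61420 = 37057
Step 2: 37057 ^ 61474 = 24803

24803


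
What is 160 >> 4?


0b10100000 >> 4 = 0b1010 = 10

10


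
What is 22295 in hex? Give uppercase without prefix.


22295 = 5717 hex

5717


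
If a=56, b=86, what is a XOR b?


56 ^ 86 = 110

110


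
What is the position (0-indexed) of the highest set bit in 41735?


0b1010001100000111. Highest set bit at position 15

15


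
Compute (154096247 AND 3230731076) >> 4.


Step 1: 154096247 & 3230731076 = 66116
Step 2: 66116 >> 4 = 4132

4132


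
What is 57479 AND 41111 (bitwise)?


0b1110000010000111 & 0b1010000010010111 = 0b1010000010000111 = 41095

41095


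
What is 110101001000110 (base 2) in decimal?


110101001000110 in decimal = 27206

27206


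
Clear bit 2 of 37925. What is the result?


37925 & ~(1 << 2) = 37921

37921


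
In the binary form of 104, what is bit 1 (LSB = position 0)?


0b1101000, position 1 = 0

0


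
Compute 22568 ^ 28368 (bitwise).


0b101100000101000 ^ 0b110111011010000 = 0b11011011111000 = 14072

14072


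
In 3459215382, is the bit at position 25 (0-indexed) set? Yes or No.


0b11001110001011110111000000010110, bit 25 = 1. Yes

Yes


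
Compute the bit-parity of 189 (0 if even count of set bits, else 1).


0b10111101 has 6 ones => parity 0

0


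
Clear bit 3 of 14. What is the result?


14 & ~(1 << 3) = 6

6


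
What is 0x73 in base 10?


73 hex = 115 decimal

115


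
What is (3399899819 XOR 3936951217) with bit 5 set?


Step 1: 3399899819 ^ 3936951217 = 537870618
Step 2: 537870618 | (1 << 5) = 537870618 | 32 = 537870650

537870650


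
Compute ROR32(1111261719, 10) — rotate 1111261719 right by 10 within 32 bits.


Rotate 0b1000010001111001000001000010111 right by 10 (32-bit) = 0b10000101110100001000111100100000 = 2245037856

2245037856


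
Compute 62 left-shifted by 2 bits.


0b111110 << 2 = 0b11111000 = 248

248


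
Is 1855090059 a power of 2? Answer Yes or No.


0b1101110100100100110110110001011. Multiple bits set => No

No


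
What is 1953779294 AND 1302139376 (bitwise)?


0b1110100011101000100111001011110 & 0b1001101100111010001000111110000 = 0b1000100000101000000000001010000 = 1142161488

1142161488


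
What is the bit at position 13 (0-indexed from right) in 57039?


0b1101111011001111, position 13 = 0

0


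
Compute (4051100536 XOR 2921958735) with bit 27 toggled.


Step 1: 4051100536 ^ 2921958735 = 1600089655
Step 2: 1600089655 ^ (1 << 27) = 1600089655 ^ 134217728 = 1465871927

1465871927


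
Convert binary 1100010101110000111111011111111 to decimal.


1100010101110000111111011111111 in decimal = 1656258303

1656258303


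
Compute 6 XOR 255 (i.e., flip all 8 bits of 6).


6 ^ 255 = 249

249


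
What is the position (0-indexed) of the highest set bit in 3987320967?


0b11101101101010011011000010000111. Highest set bit at position 31

31


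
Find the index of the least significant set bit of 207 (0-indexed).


0b11001111. Lowest set bit at position 0

0


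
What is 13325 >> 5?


0b11010000001101 >> 5 = 0b110100000 = 416

416


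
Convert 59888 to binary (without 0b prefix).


59888 = 1110100111110000 in binary

1110100111110000


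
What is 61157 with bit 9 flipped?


61157 ^ (1 << 9) = 61157 ^ 512 = 60645

60645


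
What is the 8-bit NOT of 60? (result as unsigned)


~0b111100 = 0b11000011 = 195 (8-bit unsigned)

195


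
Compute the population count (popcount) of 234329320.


0b1101111101111001010011101000 has 17 set bits

17


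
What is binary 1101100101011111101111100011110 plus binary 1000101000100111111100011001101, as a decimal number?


1101100101011111101111100011110 + 1000101000100111111100011001101 = 10110001110000111101011111101011 = 2982402027

2982402027
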